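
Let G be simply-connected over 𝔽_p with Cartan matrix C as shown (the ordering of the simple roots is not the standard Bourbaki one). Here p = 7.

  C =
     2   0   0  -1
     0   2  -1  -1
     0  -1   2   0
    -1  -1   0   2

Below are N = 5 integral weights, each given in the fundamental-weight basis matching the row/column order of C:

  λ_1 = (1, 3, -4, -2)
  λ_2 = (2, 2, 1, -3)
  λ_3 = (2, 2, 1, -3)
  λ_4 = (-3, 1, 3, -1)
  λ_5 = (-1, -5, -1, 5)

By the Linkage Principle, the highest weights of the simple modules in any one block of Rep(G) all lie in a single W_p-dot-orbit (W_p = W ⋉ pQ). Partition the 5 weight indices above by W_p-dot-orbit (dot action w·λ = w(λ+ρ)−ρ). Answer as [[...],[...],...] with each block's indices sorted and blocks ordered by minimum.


Type A_4, rank 4, |W|=120; reorder rows/cols to standard.

Folding the 5 weights λ_j+ρ into Ā_7 (reps in the given 4-coord order):

  λ_1+ρ ↦ (1, 0, 3, 1)
  λ_2+ρ ↦ (1, 1, 2, 2)
  λ_3+ρ ↦ (1, 1, 2, 2)
  λ_4+ρ ↦ (0, 0, 4, 2)
  λ_5+ρ ↦ (0, 0, 4, 2)

Linkage partition of the 5 weights (3 classes, p=7):

[[1], [2, 3], [4, 5]]


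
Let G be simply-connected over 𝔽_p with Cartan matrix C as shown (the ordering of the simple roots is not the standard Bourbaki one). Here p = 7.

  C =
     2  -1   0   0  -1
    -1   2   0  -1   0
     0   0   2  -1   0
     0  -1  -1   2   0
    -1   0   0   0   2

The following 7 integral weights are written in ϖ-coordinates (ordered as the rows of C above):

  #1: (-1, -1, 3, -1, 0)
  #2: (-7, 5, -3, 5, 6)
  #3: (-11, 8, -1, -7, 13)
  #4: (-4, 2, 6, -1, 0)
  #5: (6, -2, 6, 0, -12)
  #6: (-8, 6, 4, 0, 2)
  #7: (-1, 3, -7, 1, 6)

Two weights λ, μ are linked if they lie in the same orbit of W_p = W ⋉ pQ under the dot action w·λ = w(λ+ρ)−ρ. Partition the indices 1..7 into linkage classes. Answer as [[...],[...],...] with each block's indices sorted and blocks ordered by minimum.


Cartan matrix: type A_5 (|W|=720); un-permuting the 5 rows.

Alcove-folded reps (p=7, 7 weights, presented ϖ-order):

  λ_1 → (0, 0, 4, 0, 1)
  λ_2 → (1, 0, 1, 0, 2)
  λ_3 → (0, 0, 4, 0, 1)
  λ_4 → (0, 0, 4, 0, 1)
  λ_5 → (0, 0, 4, 0, 1)
  λ_6 → (1, 0, 1, 0, 2)
  λ_7 → (0, 0, 4, 0, 1)

2 distinct reps among the 7 weights ⇒ 2 W_7-linkage classes:

[[1, 3, 4, 5, 7], [2, 6]]


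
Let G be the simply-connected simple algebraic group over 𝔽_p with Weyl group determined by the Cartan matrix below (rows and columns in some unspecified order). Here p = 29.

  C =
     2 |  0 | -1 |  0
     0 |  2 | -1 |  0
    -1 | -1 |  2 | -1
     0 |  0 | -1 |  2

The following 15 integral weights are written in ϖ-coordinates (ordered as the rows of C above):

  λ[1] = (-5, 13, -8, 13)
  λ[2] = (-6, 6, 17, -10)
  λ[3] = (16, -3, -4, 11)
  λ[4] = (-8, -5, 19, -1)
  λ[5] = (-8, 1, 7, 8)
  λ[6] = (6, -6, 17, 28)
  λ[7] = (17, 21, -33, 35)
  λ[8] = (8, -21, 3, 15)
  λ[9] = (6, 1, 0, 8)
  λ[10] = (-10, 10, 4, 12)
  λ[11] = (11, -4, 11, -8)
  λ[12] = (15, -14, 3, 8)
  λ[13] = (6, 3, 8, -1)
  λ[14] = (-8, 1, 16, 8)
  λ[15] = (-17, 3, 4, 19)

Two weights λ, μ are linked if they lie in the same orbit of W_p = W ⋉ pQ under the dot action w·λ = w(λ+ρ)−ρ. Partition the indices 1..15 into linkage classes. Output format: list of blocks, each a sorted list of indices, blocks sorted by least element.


C ↔ D_4 under row/col permutation; |W(D_4)| = 192.

W_29-reps of the 15 weights in Ā_29 (same 4-coord order as C):

  λ_1 → (7, 3, 4, 3)
  λ_2 → (5, 7, 4, 9)
  λ_3 → (12, 3, 2, 7)
  λ_4 → (7, 4, 9, 0)
  λ_5 → (7, 2, 1, 9)
  λ_6 → (5, 7, 4, 9)
  λ_7 → (7, 3, 4, 3)
  λ_8 → (7, 4, 9, 0)
  λ_9 → (7, 2, 1, 9)
  λ_10 → (5, 7, 4, 9)
  λ_11 → (12, 3, 2, 7)
  λ_12 → (7, 4, 9, 0)
  λ_13 → (7, 4, 9, 0)
  λ_14 → (7, 2, 1, 9)
  λ_15 → (5, 7, 4, 9)

5 distinct reps among the 15 weights ⇒ 5 W_29-linkage classes:

[[1, 7], [2, 6, 10, 15], [3, 11], [4, 8, 12, 13], [5, 9, 14]]


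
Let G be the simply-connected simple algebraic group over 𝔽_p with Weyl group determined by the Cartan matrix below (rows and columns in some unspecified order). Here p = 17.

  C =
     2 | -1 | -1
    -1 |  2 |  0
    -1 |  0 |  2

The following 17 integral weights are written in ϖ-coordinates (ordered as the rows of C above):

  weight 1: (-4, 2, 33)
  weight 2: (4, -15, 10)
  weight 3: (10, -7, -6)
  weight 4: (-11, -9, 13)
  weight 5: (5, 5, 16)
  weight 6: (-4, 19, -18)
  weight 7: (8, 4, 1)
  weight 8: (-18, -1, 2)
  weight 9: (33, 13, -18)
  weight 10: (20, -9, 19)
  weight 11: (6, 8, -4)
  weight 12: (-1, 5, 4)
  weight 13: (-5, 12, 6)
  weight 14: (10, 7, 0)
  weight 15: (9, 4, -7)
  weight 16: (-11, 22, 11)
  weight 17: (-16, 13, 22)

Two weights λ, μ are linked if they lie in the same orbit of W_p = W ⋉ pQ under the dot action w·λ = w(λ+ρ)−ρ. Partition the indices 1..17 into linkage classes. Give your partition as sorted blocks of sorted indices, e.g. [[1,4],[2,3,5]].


C ↔ A_3 under row/col permutation; |W(A_3)| = 24.

Each λ_j+ρ reduced to Ā_17; 3-tuples below use C's row order:

    [1] (14, 3, 0)
    [2] (9, 5, 2)
    [3] (0, 6, 5)
    [4] (4, 9, 3)
    [5] (0, 6, 5)
    [6] (14, 3, 0)
    [7] (9, 5, 2)
    [8] (14, 3, 0)
    [9] (14, 3, 0)
    [10] (4, 9, 3)
    [11] (4, 9, 3)
    [12] (0, 6, 5)
    [13] (4, 9, 3)
    [14] (9, 5, 2)
    [15] (4, 5, 6)
    [16] (4, 5, 6)
    [17] (9, 5, 2)

Grouping the 17 weights by Ā_17-representative: 5 linkage classes.

[[1, 6, 8, 9], [2, 7, 14, 17], [3, 5, 12], [4, 10, 11, 13], [15, 16]]


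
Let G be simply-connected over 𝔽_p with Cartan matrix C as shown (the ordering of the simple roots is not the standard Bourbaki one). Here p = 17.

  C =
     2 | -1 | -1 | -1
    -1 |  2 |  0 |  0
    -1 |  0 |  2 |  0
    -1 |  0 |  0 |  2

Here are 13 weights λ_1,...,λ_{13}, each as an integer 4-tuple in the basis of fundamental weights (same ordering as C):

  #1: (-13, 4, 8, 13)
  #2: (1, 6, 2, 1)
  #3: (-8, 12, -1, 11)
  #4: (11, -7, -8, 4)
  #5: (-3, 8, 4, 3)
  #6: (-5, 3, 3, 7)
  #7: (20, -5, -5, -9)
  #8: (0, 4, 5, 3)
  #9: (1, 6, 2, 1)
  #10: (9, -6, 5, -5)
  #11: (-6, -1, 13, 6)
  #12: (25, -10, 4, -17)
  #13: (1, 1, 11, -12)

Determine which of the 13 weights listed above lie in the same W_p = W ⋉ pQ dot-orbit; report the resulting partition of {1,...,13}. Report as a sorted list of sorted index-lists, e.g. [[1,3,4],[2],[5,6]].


Dynkin diagram of C (from the 6 off-diagonal −1 entries): D_4.

Ā_17 reps of the 13 weights (D_4, coords as presented):

  [1] (2, 7, 3, 2) · [2] (2, 7, 3, 2) · [3] (1, 5, 6, 4) · [4] (1, 5, 6, 4) · [5] (2, 7, 3, 2) · [6] (4, 0, 0, 4) · [7] (4, 0, 0, 4) · [8] (1, 5, 6, 4) · [9] (2, 7, 3, 2) · [10] (1, 5, 6, 4) · [11] (0, 5, 9, 2) · [12] (0, 5, 9, 2) · [13] (2, 7, 3, 2)

Partition of {1..13} into 4 W_17-dot-orbits:

[[1, 2, 5, 9, 13], [3, 4, 8, 10], [6, 7], [11, 12]]


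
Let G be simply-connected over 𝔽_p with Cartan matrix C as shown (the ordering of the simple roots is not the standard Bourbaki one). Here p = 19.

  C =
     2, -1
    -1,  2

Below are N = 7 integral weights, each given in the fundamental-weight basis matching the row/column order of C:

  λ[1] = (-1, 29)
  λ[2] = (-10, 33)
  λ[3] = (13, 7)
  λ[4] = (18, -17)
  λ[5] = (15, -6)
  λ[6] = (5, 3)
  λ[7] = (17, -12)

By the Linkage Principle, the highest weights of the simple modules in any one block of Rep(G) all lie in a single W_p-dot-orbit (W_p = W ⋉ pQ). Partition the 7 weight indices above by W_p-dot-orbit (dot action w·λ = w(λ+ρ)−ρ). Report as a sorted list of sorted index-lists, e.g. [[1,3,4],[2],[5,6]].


Dynkin diagram of C (from the 2 off-diagonal −1 entries): A_2.

Folding the 7 weights λ_j+ρ into Ā_19 (reps in the given 2-coord order):

    1: (11, 8)
    2: (6, 4)
    3: (11, 5)
    4: (3, 16)
    5: (11, 5)
    6: (6, 4)
    7: (7, 11)

Grouping the 7 weights by Ā_19-representative: 5 linkage classes.

[[1], [2, 6], [3, 5], [4], [7]]


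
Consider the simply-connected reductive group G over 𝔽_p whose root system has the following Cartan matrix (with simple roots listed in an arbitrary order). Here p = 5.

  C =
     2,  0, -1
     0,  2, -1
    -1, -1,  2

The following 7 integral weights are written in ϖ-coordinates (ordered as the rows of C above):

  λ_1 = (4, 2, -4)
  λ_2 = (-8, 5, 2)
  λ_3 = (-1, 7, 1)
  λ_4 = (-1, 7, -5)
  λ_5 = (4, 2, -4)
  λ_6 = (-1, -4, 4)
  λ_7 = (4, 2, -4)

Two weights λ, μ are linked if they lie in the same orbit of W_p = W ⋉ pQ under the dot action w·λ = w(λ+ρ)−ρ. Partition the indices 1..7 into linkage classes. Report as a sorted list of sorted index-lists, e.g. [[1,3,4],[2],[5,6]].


Type A_3, rank 3, |W|=24; reorder rows/cols to standard.

Ā_5 reps of the 7 weights (A_3, coords as presented):

    [1] (2, 0, 3)
    [2] (1, 2, 1)
    [3] (2, 0, 3)
    [4] (1, 1, 0)
    [5] (2, 0, 3)
    [6] (0, 3, 2)
    [7] (2, 0, 3)

These 7 weights hit 4 W_5-dot-orbits; sizes (4, 1, 1, 1):

[[1, 3, 5, 7], [2], [4], [6]]


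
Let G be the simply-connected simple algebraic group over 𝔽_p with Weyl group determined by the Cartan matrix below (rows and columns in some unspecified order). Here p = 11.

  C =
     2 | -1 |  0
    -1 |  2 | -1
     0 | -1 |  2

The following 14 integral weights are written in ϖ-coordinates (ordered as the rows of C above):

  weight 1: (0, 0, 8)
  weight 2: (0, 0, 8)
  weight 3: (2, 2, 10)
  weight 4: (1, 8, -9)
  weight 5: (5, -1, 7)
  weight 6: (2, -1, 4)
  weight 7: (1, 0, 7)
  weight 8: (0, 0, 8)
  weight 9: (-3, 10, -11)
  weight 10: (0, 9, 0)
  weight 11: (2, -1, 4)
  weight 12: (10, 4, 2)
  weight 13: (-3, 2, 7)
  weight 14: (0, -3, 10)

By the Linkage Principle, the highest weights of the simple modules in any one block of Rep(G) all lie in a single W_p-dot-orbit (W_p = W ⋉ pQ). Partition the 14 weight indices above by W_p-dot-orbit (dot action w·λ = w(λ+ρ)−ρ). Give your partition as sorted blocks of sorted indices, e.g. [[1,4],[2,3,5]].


Type A_3, rank 3, |W|=24; reorder rows/cols to standard.

Folding the 14 weights λ_j+ρ into Ā_11 (reps in the given 3-coord order):

    1: (1, 1, 9)
    2: (1, 1, 9)
    3: (3, 0, 5)
    4: (2, 1, 8)
    5: (3, 0, 5)
    6: (3, 0, 5)
    7: (2, 1, 8)
    8: (1, 1, 9)
    9: (1, 1, 9)
    10: (0, 10, 0)
    11: (3, 0, 5)
    12: (3, 0, 5)
    13: (2, 1, 8)
    14: (1, 1, 9)

4 distinct reps among the 14 weights ⇒ 4 W_11-linkage classes:

[[1, 2, 8, 9, 14], [3, 5, 6, 11, 12], [4, 7, 13], [10]]


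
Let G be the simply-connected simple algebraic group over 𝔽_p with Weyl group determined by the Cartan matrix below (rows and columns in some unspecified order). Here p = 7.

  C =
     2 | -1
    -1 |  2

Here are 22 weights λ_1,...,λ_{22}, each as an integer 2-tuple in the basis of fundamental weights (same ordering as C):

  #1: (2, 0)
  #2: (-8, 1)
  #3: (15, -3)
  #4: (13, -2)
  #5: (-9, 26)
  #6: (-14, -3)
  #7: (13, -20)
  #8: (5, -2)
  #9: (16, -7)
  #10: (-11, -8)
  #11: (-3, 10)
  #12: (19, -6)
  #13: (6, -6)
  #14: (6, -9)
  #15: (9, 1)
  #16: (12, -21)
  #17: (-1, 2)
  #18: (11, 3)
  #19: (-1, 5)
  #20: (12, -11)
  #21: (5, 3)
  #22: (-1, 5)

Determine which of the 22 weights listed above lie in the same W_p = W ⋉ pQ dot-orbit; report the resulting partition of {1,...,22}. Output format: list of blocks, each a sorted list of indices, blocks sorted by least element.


Dynkin diagram of C (from the 2 off-diagonal −1 entries): A_2.

Alcove-folded reps (p=7, 22 weights, presented ϖ-order):

  1: (3, 1) · 2: (2, 5) · 3: (2, 5) · 4: (0, 6) · 5: (5, 1) · 6: (5, 1) · 7: (2, 5) · 8: (5, 1) · 9: (3, 1) · 10: (0, 3) · 11: (2, 3) · 12: (5, 1) · 13: (2, 5) · 14: (0, 6) · 15: (2, 3) · 16: (0, 6) · 17: (0, 3) · 18: (2, 3) · 19: (0, 6) · 20: (3, 1) · 21: (3, 1) · 22: (0, 6)

Partition of {1..22} into 6 W_7-dot-orbits:

[[1, 9, 20, 21], [2, 3, 7, 13], [4, 14, 16, 19, 22], [5, 6, 8, 12], [10, 17], [11, 15, 18]]


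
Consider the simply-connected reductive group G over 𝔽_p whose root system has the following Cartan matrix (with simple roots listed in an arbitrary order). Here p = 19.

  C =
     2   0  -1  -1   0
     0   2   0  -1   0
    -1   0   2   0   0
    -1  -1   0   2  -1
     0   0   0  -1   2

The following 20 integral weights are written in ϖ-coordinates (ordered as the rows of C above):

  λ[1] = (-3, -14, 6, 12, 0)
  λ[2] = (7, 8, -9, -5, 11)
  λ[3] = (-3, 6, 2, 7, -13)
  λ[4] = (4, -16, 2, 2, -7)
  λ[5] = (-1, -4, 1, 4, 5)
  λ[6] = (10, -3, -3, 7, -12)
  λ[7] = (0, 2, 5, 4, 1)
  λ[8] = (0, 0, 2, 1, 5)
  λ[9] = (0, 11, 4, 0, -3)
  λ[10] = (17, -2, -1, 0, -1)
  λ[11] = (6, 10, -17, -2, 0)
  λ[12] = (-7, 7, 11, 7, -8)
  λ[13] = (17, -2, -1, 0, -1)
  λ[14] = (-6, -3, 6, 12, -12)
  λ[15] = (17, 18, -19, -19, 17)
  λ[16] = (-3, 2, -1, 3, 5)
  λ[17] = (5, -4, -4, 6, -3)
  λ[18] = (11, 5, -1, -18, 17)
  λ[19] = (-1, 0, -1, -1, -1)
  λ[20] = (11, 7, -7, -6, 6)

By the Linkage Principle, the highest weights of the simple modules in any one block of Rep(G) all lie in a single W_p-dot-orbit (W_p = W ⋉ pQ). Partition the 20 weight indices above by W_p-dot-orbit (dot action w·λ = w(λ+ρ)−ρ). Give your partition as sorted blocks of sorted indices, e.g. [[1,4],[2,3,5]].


Root system D_5: the 5×5 matrix C matches after relabeling.

Each λ_j+ρ reduced to Ā_19; 5-tuples below use C's row order:

  λ_1 → (0, 11, 5, 1, 1);  λ_2 → (0, 3, 2, 2, 6);  λ_3 → (1, 1, 3, 2, 6);  λ_4 → (3, 3, 3, 2, 2);  λ_5 → (0, 3, 2, 2, 6);  λ_6 → (0, 3, 2, 2, 6);  λ_7 → (3, 3, 3, 2, 2);  λ_8 → (1, 1, 3, 2, 6);  λ_9 → (0, 11, 5, 1, 1);  λ_10 → (0, 1, 0, 0, 0);  λ_11 → (1, 1, 6, 0, 9);  λ_12 → (3, 3, 3, 2, 2);  λ_13 → (0, 1, 0, 0, 0);  λ_14 → (0, 3, 2, 2, 6);  λ_15 → (0, 1, 0, 0, 0);  λ_16 → (0, 3, 2, 2, 6);  λ_17 → (3, 3, 3, 2, 2);  λ_18 → (0, 11, 5, 1, 1);  λ_19 → (0, 1, 0, 0, 0);  λ_20 → (3, 3, 3, 2, 2)

6 distinct reps among the 20 weights ⇒ 6 W_19-linkage classes:

[[1, 9, 18], [2, 5, 6, 14, 16], [3, 8], [4, 7, 12, 17, 20], [10, 13, 15, 19], [11]]


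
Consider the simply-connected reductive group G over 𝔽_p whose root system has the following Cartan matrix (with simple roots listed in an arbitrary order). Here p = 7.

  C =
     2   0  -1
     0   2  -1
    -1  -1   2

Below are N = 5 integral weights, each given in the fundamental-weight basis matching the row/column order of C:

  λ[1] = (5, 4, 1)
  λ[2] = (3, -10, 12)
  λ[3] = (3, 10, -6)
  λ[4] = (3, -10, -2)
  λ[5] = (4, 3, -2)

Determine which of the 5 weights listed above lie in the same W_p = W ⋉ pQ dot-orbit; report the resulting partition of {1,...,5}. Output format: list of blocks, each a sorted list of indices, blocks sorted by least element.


Root system A_3: the 3×3 matrix C matches after relabeling.

Ā_7 reps of the 5 weights (A_3, coords as presented):

  λ_1 → (0, 1, 1)
  λ_2 → (3, 2, 1)
  λ_3 → (3, 2, 1)
  λ_4 → (3, 2, 1)
  λ_5 → (3, 2, 1)

Grouping the 5 weights by Ā_7-representative: 2 linkage classes.

[[1], [2, 3, 4, 5]]


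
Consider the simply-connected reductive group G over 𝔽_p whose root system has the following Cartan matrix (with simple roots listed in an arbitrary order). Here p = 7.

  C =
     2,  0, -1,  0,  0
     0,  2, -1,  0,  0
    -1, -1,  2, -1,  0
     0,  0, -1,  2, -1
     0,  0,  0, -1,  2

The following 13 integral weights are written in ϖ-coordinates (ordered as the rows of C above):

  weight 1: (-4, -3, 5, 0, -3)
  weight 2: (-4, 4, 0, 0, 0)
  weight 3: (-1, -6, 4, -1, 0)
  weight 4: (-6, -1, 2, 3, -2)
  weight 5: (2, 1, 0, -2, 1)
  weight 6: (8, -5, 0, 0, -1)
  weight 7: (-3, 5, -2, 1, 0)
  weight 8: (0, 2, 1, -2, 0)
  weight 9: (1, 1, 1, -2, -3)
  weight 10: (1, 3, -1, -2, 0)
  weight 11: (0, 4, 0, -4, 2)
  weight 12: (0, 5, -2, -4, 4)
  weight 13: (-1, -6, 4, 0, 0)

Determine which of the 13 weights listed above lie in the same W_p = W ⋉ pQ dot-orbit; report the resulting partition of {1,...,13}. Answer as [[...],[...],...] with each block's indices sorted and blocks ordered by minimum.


Dynkin diagram of C (from the 8 off-diagonal −1 entries): D_5.

W_7-reps of the 13 weights in Ā_7 (same 5-coord order as C):

  1: (3, 2, 0, 0, 1);  2: (1, 3, 1, 0, 0);  3: (0, 5, 0, 0, 1);  4: (3, 2, 0, 0, 1);  5: (3, 2, 0, 0, 1);  6: (3, 2, 0, 0, 1);  7: (1, 3, 1, 0, 0);  8: (1, 3, 1, 0, 0);  9: (1, 1, 1, 1, 1);  10: (1, 3, 1, 0, 0);  11: (1, 3, 1, 0, 0);  12: (3, 2, 0, 0, 1);  13: (0, 5, 0, 0, 1)

Partition of {1..13} into 4 W_7-dot-orbits:

[[1, 4, 5, 6, 12], [2, 7, 8, 10, 11], [3, 13], [9]]


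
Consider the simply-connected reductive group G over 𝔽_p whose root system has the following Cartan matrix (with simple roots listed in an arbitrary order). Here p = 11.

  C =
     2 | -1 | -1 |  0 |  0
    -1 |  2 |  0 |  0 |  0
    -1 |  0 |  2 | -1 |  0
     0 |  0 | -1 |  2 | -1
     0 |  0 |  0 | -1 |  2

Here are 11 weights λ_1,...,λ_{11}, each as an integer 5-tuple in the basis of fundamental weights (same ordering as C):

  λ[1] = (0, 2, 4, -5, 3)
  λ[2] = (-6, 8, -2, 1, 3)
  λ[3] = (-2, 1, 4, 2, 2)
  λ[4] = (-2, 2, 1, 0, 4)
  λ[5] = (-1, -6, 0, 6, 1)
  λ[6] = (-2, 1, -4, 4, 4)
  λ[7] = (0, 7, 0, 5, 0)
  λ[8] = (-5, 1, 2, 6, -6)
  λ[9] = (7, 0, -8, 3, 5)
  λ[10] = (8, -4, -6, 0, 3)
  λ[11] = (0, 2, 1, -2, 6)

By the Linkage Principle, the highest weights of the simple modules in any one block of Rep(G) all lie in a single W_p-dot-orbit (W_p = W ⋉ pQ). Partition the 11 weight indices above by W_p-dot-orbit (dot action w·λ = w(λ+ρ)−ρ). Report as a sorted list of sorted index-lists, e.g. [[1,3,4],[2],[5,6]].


C ↔ A_5 under row/col permutation; |W(A_5)| = 720.

Alcove-folded reps (p=11, 11 weights, presented ϖ-order):

  [1] (1, 3, 1, 4, 0);  [2] (1, 3, 1, 4, 0);  [3] (1, 0, 4, 3, 2);  [4] (1, 2, 1, 1, 5);  [5] (1, 0, 4, 3, 2);  [6] (1, 2, 1, 1, 5);  [7] (1, 2, 1, 1, 5);  [8] (1, 2, 1, 1, 5);  [9] (1, 0, 4, 3, 2);  [10] (1, 3, 1, 4, 0);  [11] (1, 2, 1, 1, 5)

These 11 weights hit 3 W_11-dot-orbits; sizes (3, 3, 5):

[[1, 2, 10], [3, 5, 9], [4, 6, 7, 8, 11]]


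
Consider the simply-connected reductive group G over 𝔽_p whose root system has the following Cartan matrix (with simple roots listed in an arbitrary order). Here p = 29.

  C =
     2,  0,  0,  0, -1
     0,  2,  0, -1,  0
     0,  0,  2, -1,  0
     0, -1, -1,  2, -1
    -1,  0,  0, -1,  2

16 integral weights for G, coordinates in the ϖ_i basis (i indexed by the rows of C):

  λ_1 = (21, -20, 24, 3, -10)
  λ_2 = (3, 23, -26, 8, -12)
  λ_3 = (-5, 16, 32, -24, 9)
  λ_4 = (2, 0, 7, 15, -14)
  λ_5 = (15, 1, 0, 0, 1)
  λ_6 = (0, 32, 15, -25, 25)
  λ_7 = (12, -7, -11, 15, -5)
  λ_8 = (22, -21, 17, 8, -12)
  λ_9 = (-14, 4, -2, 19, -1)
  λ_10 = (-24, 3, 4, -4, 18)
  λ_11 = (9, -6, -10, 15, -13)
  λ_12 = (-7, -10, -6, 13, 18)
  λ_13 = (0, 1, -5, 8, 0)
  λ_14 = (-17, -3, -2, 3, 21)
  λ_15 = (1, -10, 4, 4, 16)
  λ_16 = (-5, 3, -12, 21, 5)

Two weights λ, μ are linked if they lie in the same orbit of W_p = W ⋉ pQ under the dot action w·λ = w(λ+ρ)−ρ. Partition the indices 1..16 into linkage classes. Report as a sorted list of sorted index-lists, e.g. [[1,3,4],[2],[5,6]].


C ↔ D_5 under row/col permutation; |W(D_5)| = 1920.

Each λ_j+ρ reduced to Ā_29; 5-tuples below use C's row order:

    [1] (2, 5, 1, 4, 0)
    [2] (16, 2, 1, 1, 2)
    [3] (9, 2, 6, 4, 0)
    [4] (10, 1, 8, 3, 1)
    [5] (16, 2, 1, 1, 2)
    [6] (16, 2, 1, 1, 2)
    [7] (9, 2, 6, 4, 0)
    [8] (1, 2, 4, 5, 1)
    [9] (2, 5, 1, 4, 0)
    [10] (16, 2, 1, 1, 2)
    [11] (2, 5, 1, 4, 0)
    [12] (2, 5, 1, 4, 0)
    [13] (1, 2, 4, 5, 1)
    [14] (16, 2, 1, 1, 2)
    [15] (2, 5, 1, 4, 0)
    [16] (10, 1, 8, 3, 1)

Grouping the 16 weights by Ā_29-representative: 5 linkage classes.

[[1, 9, 11, 12, 15], [2, 5, 6, 10, 14], [3, 7], [4, 16], [8, 13]]


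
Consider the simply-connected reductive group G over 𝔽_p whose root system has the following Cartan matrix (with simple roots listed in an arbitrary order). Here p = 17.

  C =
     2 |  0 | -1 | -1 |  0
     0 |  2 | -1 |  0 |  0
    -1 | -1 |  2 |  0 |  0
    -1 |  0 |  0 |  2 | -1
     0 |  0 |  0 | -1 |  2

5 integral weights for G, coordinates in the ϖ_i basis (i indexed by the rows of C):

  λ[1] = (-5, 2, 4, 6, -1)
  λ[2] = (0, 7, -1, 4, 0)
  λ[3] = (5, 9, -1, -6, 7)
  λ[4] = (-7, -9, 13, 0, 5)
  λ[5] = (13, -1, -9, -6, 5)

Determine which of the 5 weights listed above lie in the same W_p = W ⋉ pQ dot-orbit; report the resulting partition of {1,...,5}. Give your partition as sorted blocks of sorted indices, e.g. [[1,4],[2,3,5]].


C ↔ A_5 under row/col permutation; |W(A_5)| = 720.

Folding the 5 weights λ_j+ρ into Ā_17 (reps in the given 5-coord order):

  1: (4, 3, 1, 3, 0);  2: (1, 8, 0, 5, 1);  3: (1, 8, 0, 5, 1);  4: (1, 8, 0, 5, 1);  5: (1, 8, 0, 5, 1)

The 5 indices split into 2 linkage classes (same alcove rep ⇔ same W_17-dot-orbit):

[[1], [2, 3, 4, 5]]


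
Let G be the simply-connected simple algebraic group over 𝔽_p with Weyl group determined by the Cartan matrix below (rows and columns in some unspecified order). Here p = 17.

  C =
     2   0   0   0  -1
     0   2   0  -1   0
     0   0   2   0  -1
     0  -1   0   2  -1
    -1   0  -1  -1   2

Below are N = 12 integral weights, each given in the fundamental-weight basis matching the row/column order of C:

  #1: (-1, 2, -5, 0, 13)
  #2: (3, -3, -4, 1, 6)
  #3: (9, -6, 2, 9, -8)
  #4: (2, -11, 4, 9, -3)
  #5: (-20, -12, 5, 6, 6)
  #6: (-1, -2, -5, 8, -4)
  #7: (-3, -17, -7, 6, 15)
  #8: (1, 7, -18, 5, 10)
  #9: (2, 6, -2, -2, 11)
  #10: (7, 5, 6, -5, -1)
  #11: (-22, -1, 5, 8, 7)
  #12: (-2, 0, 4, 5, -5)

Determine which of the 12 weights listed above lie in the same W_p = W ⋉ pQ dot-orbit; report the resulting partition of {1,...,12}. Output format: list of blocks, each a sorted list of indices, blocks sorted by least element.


Cartan matrix: type D_5 (|W|=1920); un-permuting the 5 rows.

W_17-reps of the 12 weights in Ā_17 (same 5-coord order as C):

  λ_1+ρ ↦ (1, 8, 3, 2, 0) · λ_2+ρ ↦ (4, 2, 3, 0, 4) · λ_3+ρ ↦ (3, 3, 4, 2, 1) · λ_4+ρ ↦ (1, 8, 3, 2, 0) · λ_5+ρ ↦ (3, 3, 4, 2, 1) · λ_6+ρ ↦ (4, 1, 0, 1, 1) · λ_7+ρ ↦ (4, 1, 0, 1, 1) · λ_8+ρ ↦ (4, 2, 3, 0, 4) · λ_9+ρ ↦ (1, 8, 3, 2, 0) · λ_10+ρ ↦ (4, 2, 3, 0, 4) · λ_11+ρ ↦ (4, 2, 3, 0, 4) · λ_12+ρ ↦ (4, 1, 0, 1, 1)

The 12 indices split into 4 linkage classes (same alcove rep ⇔ same W_17-dot-orbit):

[[1, 4, 9], [2, 8, 10, 11], [3, 5], [6, 7, 12]]


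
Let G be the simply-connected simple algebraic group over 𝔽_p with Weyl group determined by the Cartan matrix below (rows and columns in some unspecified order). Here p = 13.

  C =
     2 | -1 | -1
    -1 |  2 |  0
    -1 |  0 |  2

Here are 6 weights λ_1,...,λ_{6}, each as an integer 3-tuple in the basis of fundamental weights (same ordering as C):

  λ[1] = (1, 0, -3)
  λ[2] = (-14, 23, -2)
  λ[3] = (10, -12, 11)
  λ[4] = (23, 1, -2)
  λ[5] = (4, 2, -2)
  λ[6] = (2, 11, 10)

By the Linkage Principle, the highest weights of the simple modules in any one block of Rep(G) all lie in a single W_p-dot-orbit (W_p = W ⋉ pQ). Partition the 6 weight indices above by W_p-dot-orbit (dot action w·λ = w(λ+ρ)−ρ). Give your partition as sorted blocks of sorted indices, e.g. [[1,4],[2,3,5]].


A_3 Cartan matrix, 3 simple roots permuted; ρ=(1,1,1).

Alcove-folded reps (p=13, 6 weights, presented ϖ-order):

  1: (0, 1, 2)
  2: (0, 1, 2)
  3: (0, 1, 2)
  4: (0, 1, 2)
  5: (4, 3, 1)
  6: (0, 1, 2)

The 6 indices split into 2 linkage classes (same alcove rep ⇔ same W_13-dot-orbit):

[[1, 2, 3, 4, 6], [5]]


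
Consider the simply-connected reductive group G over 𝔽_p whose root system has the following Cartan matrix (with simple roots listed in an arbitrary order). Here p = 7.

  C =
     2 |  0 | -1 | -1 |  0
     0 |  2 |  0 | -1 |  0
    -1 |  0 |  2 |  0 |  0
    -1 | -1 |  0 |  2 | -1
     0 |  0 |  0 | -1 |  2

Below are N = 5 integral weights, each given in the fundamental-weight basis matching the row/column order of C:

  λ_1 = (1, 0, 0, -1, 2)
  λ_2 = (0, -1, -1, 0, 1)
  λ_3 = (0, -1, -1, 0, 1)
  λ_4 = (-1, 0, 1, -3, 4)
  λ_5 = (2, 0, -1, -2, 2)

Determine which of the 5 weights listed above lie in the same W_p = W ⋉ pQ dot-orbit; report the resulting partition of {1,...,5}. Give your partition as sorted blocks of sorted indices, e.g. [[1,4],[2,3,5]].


D_5 Cartan matrix, 5 simple roots permuted; ρ=(1,1,1,1,1).

λ_j+ρ reflected into Ā_7 (⟨·,θ^∨⟩≤7); 5-tuples as given:

  λ_1 → (0, 1, 1, 0, 3) · λ_2 → (1, 0, 0, 1, 2) · λ_3 → (1, 0, 0, 1, 2) · λ_4 → (1, 0, 0, 1, 2) · λ_5 → (1, 0, 0, 1, 2)

Linkage partition of the 5 weights (2 classes, p=7):

[[1], [2, 3, 4, 5]]


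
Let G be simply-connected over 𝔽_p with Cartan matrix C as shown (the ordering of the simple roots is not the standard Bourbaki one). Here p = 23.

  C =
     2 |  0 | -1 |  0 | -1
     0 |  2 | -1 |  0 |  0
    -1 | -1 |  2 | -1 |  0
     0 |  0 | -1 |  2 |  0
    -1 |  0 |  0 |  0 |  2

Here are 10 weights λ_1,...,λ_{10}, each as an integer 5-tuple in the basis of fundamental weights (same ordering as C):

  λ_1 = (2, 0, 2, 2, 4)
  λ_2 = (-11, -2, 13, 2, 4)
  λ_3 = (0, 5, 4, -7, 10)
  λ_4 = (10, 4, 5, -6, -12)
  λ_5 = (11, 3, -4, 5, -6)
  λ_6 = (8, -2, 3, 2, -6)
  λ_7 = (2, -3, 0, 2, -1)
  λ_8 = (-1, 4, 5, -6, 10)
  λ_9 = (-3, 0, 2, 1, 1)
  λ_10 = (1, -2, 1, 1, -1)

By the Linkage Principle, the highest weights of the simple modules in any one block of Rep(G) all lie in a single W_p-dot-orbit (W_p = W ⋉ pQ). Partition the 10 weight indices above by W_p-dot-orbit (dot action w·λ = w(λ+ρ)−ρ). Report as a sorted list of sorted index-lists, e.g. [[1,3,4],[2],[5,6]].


Root system D_5: the 5×5 matrix C matches after relabeling.

Alcove-folded reps (p=23, 10 weights, presented ϖ-order):

    λ_1 → (3, 1, 3, 3, 5)
    λ_2 → (3, 1, 3, 3, 5)
    λ_3 → (0, 5, 1, 5, 11)
    λ_4 → (0, 5, 1, 5, 11)
    λ_5 → (4, 1, 3, 3, 5)
    λ_6 → (4, 1, 3, 3, 5)
    λ_7 → (2, 1, 1, 2, 0)
    λ_8 → (0, 5, 1, 5, 11)
    λ_9 → (2, 1, 1, 2, 0)
    λ_10 → (2, 1, 1, 2, 0)

4 distinct reps among the 10 weights ⇒ 4 W_23-linkage classes:

[[1, 2], [3, 4, 8], [5, 6], [7, 9, 10]]


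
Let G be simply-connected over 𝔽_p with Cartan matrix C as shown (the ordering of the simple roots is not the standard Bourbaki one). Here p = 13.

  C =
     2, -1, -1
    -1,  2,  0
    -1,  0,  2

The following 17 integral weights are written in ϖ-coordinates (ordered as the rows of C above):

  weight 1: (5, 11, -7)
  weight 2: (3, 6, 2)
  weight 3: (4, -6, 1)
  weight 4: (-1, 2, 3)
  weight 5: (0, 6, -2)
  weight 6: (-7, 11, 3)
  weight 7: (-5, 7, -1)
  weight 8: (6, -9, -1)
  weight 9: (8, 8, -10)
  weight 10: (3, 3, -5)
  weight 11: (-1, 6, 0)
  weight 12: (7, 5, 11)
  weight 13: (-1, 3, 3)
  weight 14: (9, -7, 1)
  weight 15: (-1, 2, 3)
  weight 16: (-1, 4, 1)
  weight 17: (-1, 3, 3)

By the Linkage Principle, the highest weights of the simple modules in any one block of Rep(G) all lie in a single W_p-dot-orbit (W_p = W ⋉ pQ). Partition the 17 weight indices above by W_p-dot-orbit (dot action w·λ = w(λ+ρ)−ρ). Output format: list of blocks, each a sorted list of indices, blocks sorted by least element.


Cartan matrix: type A_3 (|W|=24); un-permuting the 3 rows.

Each λ_j+ρ reduced to Ā_13; 3-tuples below use C's row order:

    [1] (0, 7, 1)
    [2] (4, 6, 2)
    [3] (0, 5, 2)
    [4] (0, 3, 4)
    [5] (0, 7, 1)
    [6] (4, 6, 2)
    [7] (0, 4, 4)
    [8] (0, 7, 1)
    [9] (0, 4, 4)
    [10] (0, 4, 4)
    [11] (0, 7, 1)
    [12] (0, 7, 1)
    [13] (0, 4, 4)
    [14] (4, 6, 2)
    [15] (0, 3, 4)
    [16] (0, 5, 2)
    [17] (0, 4, 4)

5 distinct reps among the 17 weights ⇒ 5 W_13-linkage classes:

[[1, 5, 8, 11, 12], [2, 6, 14], [3, 16], [4, 15], [7, 9, 10, 13, 17]]


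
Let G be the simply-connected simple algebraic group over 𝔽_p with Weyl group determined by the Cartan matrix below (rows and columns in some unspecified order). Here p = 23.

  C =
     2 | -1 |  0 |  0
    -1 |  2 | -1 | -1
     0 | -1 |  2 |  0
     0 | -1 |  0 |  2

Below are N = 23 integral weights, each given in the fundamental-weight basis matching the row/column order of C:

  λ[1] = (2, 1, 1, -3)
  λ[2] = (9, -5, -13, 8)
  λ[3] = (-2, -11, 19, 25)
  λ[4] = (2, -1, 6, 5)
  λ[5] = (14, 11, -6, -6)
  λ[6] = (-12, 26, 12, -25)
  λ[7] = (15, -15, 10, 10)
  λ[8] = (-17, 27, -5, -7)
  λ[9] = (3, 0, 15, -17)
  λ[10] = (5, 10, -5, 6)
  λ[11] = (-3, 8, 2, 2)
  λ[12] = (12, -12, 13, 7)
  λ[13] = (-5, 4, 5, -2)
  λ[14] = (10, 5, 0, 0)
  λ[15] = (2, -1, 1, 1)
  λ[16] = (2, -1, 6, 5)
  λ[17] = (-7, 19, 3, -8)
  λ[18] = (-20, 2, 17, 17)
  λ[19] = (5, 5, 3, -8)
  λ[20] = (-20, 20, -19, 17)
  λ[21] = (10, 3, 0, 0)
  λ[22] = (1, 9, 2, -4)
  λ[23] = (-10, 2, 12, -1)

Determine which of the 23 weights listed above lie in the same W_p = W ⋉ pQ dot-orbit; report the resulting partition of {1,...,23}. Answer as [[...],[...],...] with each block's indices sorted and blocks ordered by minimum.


Root system D_4: the 4×4 matrix C matches after relabeling.

Alcove-folded reps (p=23, 23 weights, presented ϖ-order):

    [1] (3, 0, 2, 2)
    [2] (5, 1, 3, 6)
    [3] (2, 7, 3, 3)
    [4] (3, 0, 7, 6)
    [5] (11, 4, 1, 1)
    [6] (5, 1, 3, 6)
    [7] (2, 7, 3, 3)
    [8] (11, 4, 1, 1)
    [9] (11, 4, 1, 1)
    [10] (5, 1, 3, 6)
    [11] (2, 7, 3, 3)
    [12] (2, 7, 3, 3)
    [13] (4, 0, 6, 1)
    [14] (11, 4, 1, 1)
    [15] (3, 0, 2, 2)
    [16] (3, 0, 7, 6)
    [17] (5, 1, 3, 6)
    [18] (3, 0, 2, 2)
    [19] (5, 1, 3, 6)
    [20] (3, 0, 2, 2)
    [21] (11, 4, 1, 1)
    [22] (2, 7, 3, 3)
    [23] (3, 0, 7, 6)

6 distinct reps among the 23 weights ⇒ 6 W_23-linkage classes:

[[1, 15, 18, 20], [2, 6, 10, 17, 19], [3, 7, 11, 12, 22], [4, 16, 23], [5, 8, 9, 14, 21], [13]]


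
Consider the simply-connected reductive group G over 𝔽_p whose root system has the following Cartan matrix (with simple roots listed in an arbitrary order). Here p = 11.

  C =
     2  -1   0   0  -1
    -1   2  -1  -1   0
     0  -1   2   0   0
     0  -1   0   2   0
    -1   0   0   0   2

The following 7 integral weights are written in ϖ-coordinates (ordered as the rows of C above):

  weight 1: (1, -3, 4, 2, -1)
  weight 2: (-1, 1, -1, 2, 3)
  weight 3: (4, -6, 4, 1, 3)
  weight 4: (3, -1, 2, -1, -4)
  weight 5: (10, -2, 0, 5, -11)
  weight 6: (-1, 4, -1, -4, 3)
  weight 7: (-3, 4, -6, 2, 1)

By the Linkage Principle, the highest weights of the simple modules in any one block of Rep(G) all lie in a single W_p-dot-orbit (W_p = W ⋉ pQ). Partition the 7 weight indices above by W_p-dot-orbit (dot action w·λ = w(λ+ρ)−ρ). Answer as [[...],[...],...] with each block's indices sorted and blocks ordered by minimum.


Cartan matrix: type D_5 (|W|=1920); un-permuting the 5 rows.

λ_j+ρ reflected into Ā_11 (⟨·,θ^∨⟩≤11); 5-tuples as given:

  1: (0, 2, 3, 1, 0)
  2: (0, 2, 0, 3, 4)
  3: (0, 2, 0, 3, 4)
  4: (1, 0, 3, 0, 3)
  5: (1, 0, 5, 0, 4)
  6: (0, 2, 0, 3, 4)
  7: (0, 2, 3, 1, 0)

Partition of {1..7} into 4 W_11-dot-orbits:

[[1, 7], [2, 3, 6], [4], [5]]


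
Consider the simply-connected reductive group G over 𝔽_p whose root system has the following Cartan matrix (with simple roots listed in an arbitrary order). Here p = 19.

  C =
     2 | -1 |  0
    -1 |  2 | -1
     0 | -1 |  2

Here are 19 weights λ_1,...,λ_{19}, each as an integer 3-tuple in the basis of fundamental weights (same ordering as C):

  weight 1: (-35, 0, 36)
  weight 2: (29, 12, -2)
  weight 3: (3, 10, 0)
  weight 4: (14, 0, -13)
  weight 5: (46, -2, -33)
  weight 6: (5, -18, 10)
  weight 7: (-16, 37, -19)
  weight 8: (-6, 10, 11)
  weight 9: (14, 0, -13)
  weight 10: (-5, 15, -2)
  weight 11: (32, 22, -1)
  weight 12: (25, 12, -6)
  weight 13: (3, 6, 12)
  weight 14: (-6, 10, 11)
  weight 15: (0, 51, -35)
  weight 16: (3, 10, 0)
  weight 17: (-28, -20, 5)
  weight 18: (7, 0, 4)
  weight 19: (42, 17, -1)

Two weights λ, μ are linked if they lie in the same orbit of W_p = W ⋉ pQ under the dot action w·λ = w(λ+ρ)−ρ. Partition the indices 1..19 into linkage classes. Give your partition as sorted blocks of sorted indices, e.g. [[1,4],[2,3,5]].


A_3 Cartan matrix, 3 simple roots permuted; ρ=(1,1,1).

Ā_19 reps of the 19 weights (A_3, coords as presented):

  [1] (4, 0, 1);  [2] (1, 6, 8);  [3] (4, 11, 1);  [4] (4, 11, 1);  [5] (8, 1, 5);  [6] (11, 0, 6);  [7] (4, 0, 1);  [8] (1, 6, 8);  [9] (4, 11, 1);  [10] (4, 11, 1);  [11] (4, 0, 1);  [12] (1, 6, 8);  [13] (1, 6, 8);  [14] (1, 6, 8);  [15] (4, 0, 1);  [16] (4, 11, 1);  [17] (11, 0, 6);  [18] (8, 1, 5);  [19] (4, 0, 1)

The 19 indices split into 5 linkage classes (same alcove rep ⇔ same W_19-dot-orbit):

[[1, 7, 11, 15, 19], [2, 8, 12, 13, 14], [3, 4, 9, 10, 16], [5, 18], [6, 17]]


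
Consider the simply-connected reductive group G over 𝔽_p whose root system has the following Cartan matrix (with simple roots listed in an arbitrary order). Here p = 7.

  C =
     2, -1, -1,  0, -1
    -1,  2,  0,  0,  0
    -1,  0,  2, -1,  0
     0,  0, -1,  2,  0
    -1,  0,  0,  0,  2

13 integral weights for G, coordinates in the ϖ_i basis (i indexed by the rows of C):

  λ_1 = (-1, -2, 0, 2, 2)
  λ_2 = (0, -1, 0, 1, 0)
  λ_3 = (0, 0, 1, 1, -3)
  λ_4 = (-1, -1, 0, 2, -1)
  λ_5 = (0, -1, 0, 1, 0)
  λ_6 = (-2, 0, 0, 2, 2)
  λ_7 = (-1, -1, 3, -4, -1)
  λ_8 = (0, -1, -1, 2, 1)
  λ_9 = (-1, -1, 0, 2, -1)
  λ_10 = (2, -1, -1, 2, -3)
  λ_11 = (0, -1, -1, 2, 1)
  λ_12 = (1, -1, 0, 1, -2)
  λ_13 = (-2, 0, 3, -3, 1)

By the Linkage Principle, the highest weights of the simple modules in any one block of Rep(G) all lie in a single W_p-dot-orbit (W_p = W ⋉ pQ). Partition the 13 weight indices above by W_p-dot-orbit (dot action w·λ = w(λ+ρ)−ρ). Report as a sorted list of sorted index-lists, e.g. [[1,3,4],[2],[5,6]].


Dynkin diagram of C (from the 8 off-diagonal −1 entries): D_5.

Ā_7 reps of the 13 weights (D_5, coords as presented):

    [1] (1, 0, 0, 3, 2)
    [2] (1, 0, 1, 2, 1)
    [3] (1, 0, 1, 2, 1)
    [4] (0, 0, 1, 3, 0)
    [5] (1, 0, 1, 2, 1)
    [6] (1, 0, 0, 3, 2)
    [7] (0, 0, 1, 3, 0)
    [8] (1, 0, 0, 3, 2)
    [9] (0, 0, 1, 3, 0)
    [10] (1, 0, 0, 3, 2)
    [11] (1, 0, 0, 3, 2)
    [12] (1, 0, 1, 2, 1)
    [13] (1, 0, 1, 2, 1)

Partition of {1..13} into 3 W_7-dot-orbits:

[[1, 6, 8, 10, 11], [2, 3, 5, 12, 13], [4, 7, 9]]


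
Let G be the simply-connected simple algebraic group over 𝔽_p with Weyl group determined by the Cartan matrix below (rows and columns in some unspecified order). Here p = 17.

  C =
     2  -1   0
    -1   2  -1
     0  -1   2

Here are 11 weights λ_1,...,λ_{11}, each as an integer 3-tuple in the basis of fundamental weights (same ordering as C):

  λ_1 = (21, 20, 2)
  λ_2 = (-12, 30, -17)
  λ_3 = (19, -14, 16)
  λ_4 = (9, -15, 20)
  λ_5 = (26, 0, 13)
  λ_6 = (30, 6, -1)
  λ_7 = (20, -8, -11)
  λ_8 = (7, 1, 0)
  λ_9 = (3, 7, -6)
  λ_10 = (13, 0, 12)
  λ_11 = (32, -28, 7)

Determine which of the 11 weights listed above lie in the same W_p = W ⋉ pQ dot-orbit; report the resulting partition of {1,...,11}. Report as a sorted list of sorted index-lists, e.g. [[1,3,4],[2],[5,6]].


C ↔ A_3 under row/col permutation; |W(A_3)| = 24.

Folding the 11 weights λ_j+ρ into Ā_17 (reps in the given 3-coord order):

    λ_1+ρ ↦ (4, 3, 5)
    λ_2+ρ ↦ (3, 1, 2)
    λ_3+ρ ↦ (0, 10, 3)
    λ_4+ρ ↦ (0, 10, 3)
    λ_5+ρ ↦ (8, 2, 1)
    λ_6+ρ ↦ (0, 10, 3)
    λ_7+ρ ↦ (0, 10, 3)
    λ_8+ρ ↦ (8, 2, 1)
    λ_9+ρ ↦ (4, 3, 5)
    λ_10+ρ ↦ (3, 1, 2)
    λ_11+ρ ↦ (8, 2, 1)

The 11 indices split into 4 linkage classes (same alcove rep ⇔ same W_17-dot-orbit):

[[1, 9], [2, 10], [3, 4, 6, 7], [5, 8, 11]]


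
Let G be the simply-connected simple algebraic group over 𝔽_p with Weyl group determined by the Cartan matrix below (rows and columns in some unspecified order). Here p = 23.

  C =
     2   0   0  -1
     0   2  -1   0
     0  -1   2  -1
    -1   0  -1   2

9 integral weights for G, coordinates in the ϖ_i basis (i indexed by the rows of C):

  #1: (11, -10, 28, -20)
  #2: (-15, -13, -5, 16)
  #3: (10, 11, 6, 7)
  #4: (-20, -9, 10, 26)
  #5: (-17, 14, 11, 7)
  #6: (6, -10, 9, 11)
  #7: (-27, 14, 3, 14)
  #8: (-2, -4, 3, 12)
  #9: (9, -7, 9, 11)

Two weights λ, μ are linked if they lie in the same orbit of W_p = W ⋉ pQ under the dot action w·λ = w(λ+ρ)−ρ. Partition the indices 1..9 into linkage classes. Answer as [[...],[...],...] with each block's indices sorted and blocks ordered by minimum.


A_4 Cartan matrix, 4 simple roots permuted; ρ=(1,1,1,1).

Ā_23 reps of the 9 weights (A_4, coords as presented):

    [1] (1, 3, 1, 12)
    [2] (1, 3, 1, 12)
    [3] (4, 3, 4, 4)
    [4] (4, 3, 4, 4)
    [5] (4, 3, 4, 4)
    [6] (1, 3, 1, 12)
    [7] (4, 3, 4, 4)
    [8] (1, 3, 1, 12)
    [9] (1, 3, 1, 12)

2 distinct reps among the 9 weights ⇒ 2 W_23-linkage classes:

[[1, 2, 6, 8, 9], [3, 4, 5, 7]]


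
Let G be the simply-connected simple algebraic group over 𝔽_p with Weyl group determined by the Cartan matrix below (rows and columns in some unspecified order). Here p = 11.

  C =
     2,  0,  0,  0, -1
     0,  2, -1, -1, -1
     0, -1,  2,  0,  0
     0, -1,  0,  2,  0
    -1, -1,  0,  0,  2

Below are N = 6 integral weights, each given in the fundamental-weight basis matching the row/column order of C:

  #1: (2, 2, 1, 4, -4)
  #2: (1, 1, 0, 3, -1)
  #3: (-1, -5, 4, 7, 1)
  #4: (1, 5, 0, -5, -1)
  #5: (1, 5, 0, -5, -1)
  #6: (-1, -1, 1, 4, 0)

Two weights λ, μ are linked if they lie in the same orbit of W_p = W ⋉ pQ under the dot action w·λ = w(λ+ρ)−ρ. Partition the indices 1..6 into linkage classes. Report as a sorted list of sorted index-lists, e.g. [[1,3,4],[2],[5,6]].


Type D_5, rank 5, |W|=1920; reorder rows/cols to standard.

Folding the 6 weights λ_j+ρ into Ā_11 (reps in the given 5-coord order):

  λ_1 → (0, 0, 2, 5, 1)
  λ_2 → (2, 2, 1, 4, 0)
  λ_3 → (2, 2, 1, 4, 0)
  λ_4 → (2, 2, 1, 4, 0)
  λ_5 → (2, 2, 1, 4, 0)
  λ_6 → (0, 0, 2, 5, 1)

2 distinct reps among the 6 weights ⇒ 2 W_11-linkage classes:

[[1, 6], [2, 3, 4, 5]]


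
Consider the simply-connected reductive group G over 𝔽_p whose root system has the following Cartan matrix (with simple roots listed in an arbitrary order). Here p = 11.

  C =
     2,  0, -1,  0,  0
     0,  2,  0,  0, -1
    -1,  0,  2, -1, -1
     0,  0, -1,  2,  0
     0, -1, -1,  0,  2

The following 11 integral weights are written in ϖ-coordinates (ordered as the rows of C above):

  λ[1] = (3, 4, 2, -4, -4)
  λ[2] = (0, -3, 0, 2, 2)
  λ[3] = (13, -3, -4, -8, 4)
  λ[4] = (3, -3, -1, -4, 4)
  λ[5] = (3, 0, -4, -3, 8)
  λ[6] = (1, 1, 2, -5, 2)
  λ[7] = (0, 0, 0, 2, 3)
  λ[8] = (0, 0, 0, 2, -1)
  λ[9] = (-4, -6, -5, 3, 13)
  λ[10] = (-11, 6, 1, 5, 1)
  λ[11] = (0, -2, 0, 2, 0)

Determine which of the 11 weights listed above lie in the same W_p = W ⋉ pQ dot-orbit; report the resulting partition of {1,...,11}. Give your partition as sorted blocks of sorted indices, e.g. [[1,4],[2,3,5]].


C ↔ D_5 under row/col permutation; |W(D_5)| = 1920.

Each λ_j+ρ reduced to Ā_11; 5-tuples below use C's row order:

  1: (1, 2, 3, 0, 0)
  2: (1, 2, 1, 3, 1)
  3: (1, 2, 3, 0, 0)
  4: (1, 2, 3, 0, 0)
  5: (1, 1, 1, 3, 0)
  6: (1, 2, 1, 3, 1)
  7: (1, 1, 1, 3, 0)
  8: (1, 1, 1, 3, 0)
  9: (1, 2, 3, 0, 0)
  10: (2, 1, 0, 2, 0)
  11: (1, 1, 1, 3, 0)

The 11 indices split into 4 linkage classes (same alcove rep ⇔ same W_11-dot-orbit):

[[1, 3, 4, 9], [2, 6], [5, 7, 8, 11], [10]]


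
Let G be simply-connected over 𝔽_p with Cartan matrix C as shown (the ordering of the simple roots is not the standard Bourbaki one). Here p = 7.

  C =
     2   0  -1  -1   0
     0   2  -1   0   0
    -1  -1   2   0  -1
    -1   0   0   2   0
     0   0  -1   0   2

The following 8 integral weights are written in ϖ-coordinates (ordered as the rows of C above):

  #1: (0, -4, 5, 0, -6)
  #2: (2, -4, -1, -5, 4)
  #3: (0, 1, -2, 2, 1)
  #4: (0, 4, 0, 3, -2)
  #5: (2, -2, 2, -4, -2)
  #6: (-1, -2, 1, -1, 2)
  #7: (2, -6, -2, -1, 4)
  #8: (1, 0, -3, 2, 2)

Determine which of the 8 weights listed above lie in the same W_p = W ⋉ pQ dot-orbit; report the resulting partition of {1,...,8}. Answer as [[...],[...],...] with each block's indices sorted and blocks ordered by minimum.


Root system D_5: the 5×5 matrix C matches after relabeling.

Alcove-folded reps (p=7, 8 weights, presented ϖ-order):

  [1] (0, 1, 1, 0, 3);  [2] (2, 1, 0, 0, 1);  [3] (0, 1, 1, 3, 1);  [4] (0, 1, 1, 0, 3);  [5] (0, 1, 1, 3, 1);  [6] (0, 1, 1, 0, 3);  [7] (0, 1, 1, 3, 1);  [8] (0, 1, 1, 3, 1)

Partition of {1..8} into 3 W_7-dot-orbits:

[[1, 4, 6], [2], [3, 5, 7, 8]]
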